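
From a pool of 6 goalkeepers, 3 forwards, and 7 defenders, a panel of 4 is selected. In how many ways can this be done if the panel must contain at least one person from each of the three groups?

Total 4-person selections from all 16: C(16,4) = 1820.
Selections missing a whole group: no goalkeepers → C(10,4) = 210; no forwards → C(13,4) = 715; no defenders → C(9,4) = 126.
Add back selections omitting two groups (i.e. drawn from a single group): C(6,4) + C(3,4) + C(7,4) = 50.
By inclusion–exclusion: 1820 − 1051 + 50 = 819.

819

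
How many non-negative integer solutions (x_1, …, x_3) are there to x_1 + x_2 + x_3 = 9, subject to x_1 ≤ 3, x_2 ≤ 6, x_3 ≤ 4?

14

Without the upper bounds there are C(11,2) = 55 ways to split 9 among 3 variables.
Subtract solutions that violate a single cap (substitute x_i' = x_i − (cap_i+1)): x_1 ≥ 4 gives C(7,2) = 21; x_2 ≥ 7 gives C(4,2) = 6; x_3 ≥ 5 gives C(6,2) = 15. Together 42.
Add back pairs where two caps are both exceeded: 0 + 1 + 0 = 1.
By inclusion–exclusion the count is 55 − 42 + 1 = 14.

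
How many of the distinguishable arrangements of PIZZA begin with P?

With the first slot taken by P, it remains to arrange the other 4 letters (IZZA).
Those 4 letters have Z appearing twice, giving (4)!/(2!) = 12.

12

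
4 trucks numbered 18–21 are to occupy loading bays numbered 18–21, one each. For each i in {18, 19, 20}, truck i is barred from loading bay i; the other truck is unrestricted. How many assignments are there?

11

Let Aᵢ (for i ∈ {18, 19, 20}) be the placements that put truck i in its forbidden loading bay. Any j of these fix j positions, leaving (4−j)! ways to fill the rest, and there are C(3,j) ways to pick which j.
By inclusion–exclusion, the number of valid placements is Σ_{j=0}^{3} (−1)^j C(3,j)·(4−j)!.
Computing: 24 − 18 + 6 − 1 = 11.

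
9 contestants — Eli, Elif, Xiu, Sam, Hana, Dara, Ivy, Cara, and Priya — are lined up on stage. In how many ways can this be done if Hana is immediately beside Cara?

80640

Place the 7 others and the Hana-Cara pair as 8 objects in a line; the pair has 2 internal arrangements.
So the count is 2·(8)! = 80640.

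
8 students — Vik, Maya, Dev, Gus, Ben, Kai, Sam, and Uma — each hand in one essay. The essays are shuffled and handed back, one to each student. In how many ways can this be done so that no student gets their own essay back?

Count assignments avoiding every fixed point. For any j of the 8 students fixed to their own essay, the other 8−j can be arranged in (8−j)! ways.
By inclusion–exclusion this is Σ_{j=0}^{8} (−1)^j C(8,j)·(8−j)!.
Computing: 40320 − 40320 + 20160 − 6720 + 1680 − 336 + 56 − 8 + 1 = 14833.

14833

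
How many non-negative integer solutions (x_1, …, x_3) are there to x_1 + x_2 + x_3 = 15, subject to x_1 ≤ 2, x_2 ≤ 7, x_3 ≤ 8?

6

Without the upper bounds there are C(17,2) = 136 ways to split 15 among 3 variables.
Subtract solutions that violate a single cap (substitute x_i' = x_i − (cap_i+1)): x_1 ≥ 3 gives C(14,2) = 91; x_2 ≥ 8 gives C(9,2) = 36; x_3 ≥ 9 gives C(8,2) = 28. Together 155.
Add back pairs where two caps are both exceeded: 15 + 10 + 0 = 25.
By inclusion–exclusion the count is 136 − 155 + 25 = 6.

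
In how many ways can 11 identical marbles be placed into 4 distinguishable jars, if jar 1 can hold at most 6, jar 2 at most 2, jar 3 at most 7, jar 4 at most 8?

Without the upper bounds there are C(14,3) = 364 ways to split 11 among 4 jars.
Subtract solutions that violate a single cap (substitute x_i' = x_i − (cap_i+1)): x_1 ≥ 7 gives C(7,3) = 35; x_2 ≥ 3 gives C(11,3) = 165; x_3 ≥ 8 gives C(6,3) = 20; x_4 ≥ 9 gives C(5,3) = 10. Together 230.
Add back pairs where two caps are both exceeded: 4 + 0 + 0 + 1 + 0 + 0 = 5.
By inclusion–exclusion the count is 364 − 230 + 5 = 139.

139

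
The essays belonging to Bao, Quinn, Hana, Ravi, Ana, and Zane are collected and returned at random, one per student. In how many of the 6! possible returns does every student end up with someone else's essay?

Count assignments avoiding every fixed point. For any j of the 6 students fixed to their own essay, the other 6−j can be arranged in (6−j)! ways.
By inclusion–exclusion this is Σ_{j=0}^{6} (−1)^j C(6,j)·(6−j)!.
Computing: 720 − 720 + 360 − 120 + 30 − 6 + 1 = 265.

265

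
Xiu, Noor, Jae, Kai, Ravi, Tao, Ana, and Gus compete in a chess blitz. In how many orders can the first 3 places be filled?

336

This is an ordered selection of 3 from 8: P(8,3).
That gives 8 × 7 × 6 = 336.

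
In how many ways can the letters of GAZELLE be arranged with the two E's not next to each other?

900

Total arrangements of GAZELLE: 7!/(2!·2!) = 1260.
If the two E's are adjacent, glue them into one block, leaving 6 items to arrange: (6)!/(2!) = 360 ways.
Hence 1260 − 360 = 900.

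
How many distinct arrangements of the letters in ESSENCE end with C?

60

Fix C in the last position and arrange the remaining 6 letters.
Those 6 letters have E appearing 3 times and S appearing twice, giving (6)!/(3!·2!) = 60.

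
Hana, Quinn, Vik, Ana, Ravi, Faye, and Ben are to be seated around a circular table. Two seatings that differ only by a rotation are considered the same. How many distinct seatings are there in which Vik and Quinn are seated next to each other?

Glue Vik and Quinn into a block (2 internal orders). Seating 6 units around a circle gives (5)! arrangements.
So 2 × (5)! = 2 × 120 = 240.

240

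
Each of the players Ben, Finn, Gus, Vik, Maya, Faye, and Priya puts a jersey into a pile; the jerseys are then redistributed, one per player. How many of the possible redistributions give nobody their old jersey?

Let Aᵢ be the assignments in which player i gets their old jersey. We want the size of the complement of A₁∪…∪A_7.
By inclusion–exclusion this is Σ_{j=0}^{7} (−1)^j C(7,j)·(7−j)!.
Computing: 5040 − 5040 + 2520 − 840 + 210 − 42 + 7 − 1 = 1854.

1854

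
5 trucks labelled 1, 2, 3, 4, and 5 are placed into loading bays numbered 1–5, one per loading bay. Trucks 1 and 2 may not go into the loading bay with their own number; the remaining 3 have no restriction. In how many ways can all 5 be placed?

Let Aᵢ (for i ∈ {1, 2}) be the placements that put truck i in its forbidden loading bay. Any j of these fix j positions, leaving (5−j)! ways to fill the rest, and there are C(2,j) ways to pick which j.
By inclusion–exclusion, the number of valid placements is Σ_{j=0}^{2} (−1)^j C(2,j)·(5−j)!.
Computing: 120 − 48 + 6 = 78.

78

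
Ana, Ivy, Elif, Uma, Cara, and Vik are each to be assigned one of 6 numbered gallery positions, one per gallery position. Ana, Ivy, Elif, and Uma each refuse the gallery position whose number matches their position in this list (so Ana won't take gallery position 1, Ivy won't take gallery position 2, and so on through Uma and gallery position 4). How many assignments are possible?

Let Aᵢ (for 1 ≤ i ≤ 4) be the placements that put person i in their forbidden gallery position. Any j of these fix j positions, leaving (6−j)! ways to fill the rest, and there are C(4,j) ways to pick which j.
By inclusion–exclusion, the number of valid placements is Σ_{j=0}^{4} (−1)^j C(4,j)·(6−j)!.
Computing: 720 − 480 + 144 − 24 + 2 = 362.

362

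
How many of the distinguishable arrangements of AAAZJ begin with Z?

4

Fix Z in the first position and arrange the remaining 4 letters.
Those 4 letters have A appearing 3 times, giving (4)!/(3!) = 4.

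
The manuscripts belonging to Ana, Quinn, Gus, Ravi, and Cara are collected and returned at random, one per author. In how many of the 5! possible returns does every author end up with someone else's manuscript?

44

Count assignments avoiding every fixed point. For any j of the 5 authors fixed to their own manuscript, the other 5−j can be arranged in (5−j)! ways.
By inclusion–exclusion this is Σ_{j=0}^{5} (−1)^j C(5,j)·(5−j)!.
Computing: 120 − 120 + 60 − 20 + 5 − 1 = 44.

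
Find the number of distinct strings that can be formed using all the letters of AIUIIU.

60

The 6 letters of AIUIIU have repeats: I appearing 3 times and U appearing twice.
Dividing 6! = 720 by 3!·2! = 12 for the repeated letters gives 60.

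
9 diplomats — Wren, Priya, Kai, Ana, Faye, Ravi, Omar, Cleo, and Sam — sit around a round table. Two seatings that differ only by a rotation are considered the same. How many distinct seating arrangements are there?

Around a circle, 9 distinct people have 9!/9 = (8)! = 40320 rotationally distinct seatings.

40320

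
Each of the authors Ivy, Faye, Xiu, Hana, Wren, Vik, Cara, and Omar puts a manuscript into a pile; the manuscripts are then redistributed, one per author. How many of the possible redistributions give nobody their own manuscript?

Count assignments avoiding every fixed point. For any j of the 8 authors fixed to their own manuscript, the other 8−j can be arranged in (8−j)! ways.
By inclusion–exclusion this is Σ_{j=0}^{8} (−1)^j C(8,j)·(8−j)!.
Computing: 40320 − 40320 + 20160 − 6720 + 1680 − 336 + 56 − 8 + 1 = 14833.

14833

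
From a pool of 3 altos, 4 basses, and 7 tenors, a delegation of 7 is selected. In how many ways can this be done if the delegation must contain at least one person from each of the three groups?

2982

Total 7-person selections from all 14: C(14,7) = 3432.
Selections missing a whole group: no altos → C(11,7) = 330; no basses → C(10,7) = 120; no tenors → C(7,7) = 1.
Add back selections omitting two groups (i.e. drawn from a single group): C(3,7) + C(4,7) + C(7,7) = 1.
By inclusion–exclusion: 3432 − 451 + 1 = 2982.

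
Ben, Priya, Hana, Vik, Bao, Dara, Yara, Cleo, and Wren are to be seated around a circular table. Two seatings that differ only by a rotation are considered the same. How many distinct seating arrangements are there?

40320

Around a circle, 9 distinct people have 9!/9 = (8)! = 40320 rotationally distinct seatings.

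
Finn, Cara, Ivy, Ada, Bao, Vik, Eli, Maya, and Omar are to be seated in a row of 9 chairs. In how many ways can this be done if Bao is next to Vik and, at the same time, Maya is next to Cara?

Treat {Bao,Vik} as one block (2 orders) and {Maya,Cara} as another (2 orders).
That leaves 7 units to arrange: 2 × 2 × 7! = 4 × 5040 = 20160.

20160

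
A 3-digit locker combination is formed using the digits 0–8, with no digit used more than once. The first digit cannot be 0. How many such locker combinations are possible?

448

The first digit has 9−1 = 8 choices (anything except 0).
The remaining 2 digits are filled from the other 8 symbols without repetition: 8 × 7 = 56.
Total: 8 × 56 = 448.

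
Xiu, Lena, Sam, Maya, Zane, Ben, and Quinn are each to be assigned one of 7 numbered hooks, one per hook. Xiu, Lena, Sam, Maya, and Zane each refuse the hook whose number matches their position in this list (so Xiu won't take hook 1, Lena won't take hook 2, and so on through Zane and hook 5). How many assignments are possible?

Let Aᵢ (for 1 ≤ i ≤ 5) be the placements that put person i in their forbidden hook. Any j of these fix j positions, leaving (7−j)! ways to fill the rest, and there are C(5,j) ways to pick which j.
By inclusion–exclusion, the number of valid placements is Σ_{j=0}^{5} (−1)^j C(5,j)·(7−j)!.
Computing: 5040 − 3600 + 1200 − 240 + 30 − 2 = 2428.

2428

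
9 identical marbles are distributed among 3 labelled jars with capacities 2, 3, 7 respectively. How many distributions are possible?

Ignoring the caps, the number of non-negative solutions to x_1+…+x_3 = 9 is C(11,2) = 55.
Subtract solutions that violate a single cap (substitute x_i' = x_i − (cap_i+1)): x_1 ≥ 3 gives C(8,2) = 28; x_2 ≥ 4 gives C(7,2) = 21; x_3 ≥ 8 gives C(3,2) = 3. Together 52.
Add back pairs where two caps are both exceeded: 6 + 0 + 0 = 6.
By inclusion–exclusion the count is 55 − 52 + 6 = 9.

9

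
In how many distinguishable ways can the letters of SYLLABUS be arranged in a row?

10080

The 8 letters of SYLLABUS have repeats: L appearing twice and S appearing twice.
So there are 8! / (2!·2!) = 10080 distinguishable arrangements.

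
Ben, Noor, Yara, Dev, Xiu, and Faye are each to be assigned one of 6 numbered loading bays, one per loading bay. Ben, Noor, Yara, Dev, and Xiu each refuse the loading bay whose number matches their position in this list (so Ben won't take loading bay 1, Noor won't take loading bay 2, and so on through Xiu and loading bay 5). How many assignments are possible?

309

Let Aᵢ (for 1 ≤ i ≤ 5) be the placements that put person i in their forbidden loading bay. Any j of these fix j positions, leaving (6−j)! ways to fill the rest, and there are C(5,j) ways to pick which j.
By inclusion–exclusion, the number of valid placements is Σ_{j=0}^{5} (−1)^j C(5,j)·(6−j)!.
Computing: 720 − 600 + 240 − 60 + 10 − 1 = 309.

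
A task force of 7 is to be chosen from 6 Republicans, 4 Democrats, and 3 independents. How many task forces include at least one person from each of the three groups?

1559

With no constraint there are C(13,7) = 1716 possible selections.
Selections missing a whole group: no Republicans → C(7,7) = 1; no Democrats → C(9,7) = 36; no independents → C(10,7) = 120.
Add back selections omitting two groups (i.e. drawn from a single group): C(6,7) + C(4,7) + C(3,7) = 0.
By inclusion–exclusion: 1716 − 157 + 0 = 1559.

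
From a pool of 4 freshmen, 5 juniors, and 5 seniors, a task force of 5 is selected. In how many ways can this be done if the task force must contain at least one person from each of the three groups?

With no constraint there are C(14,5) = 2002 possible selections.
Subtract selections that omit an entire group: no freshmen → C(10,5) = 252; no juniors → C(9,5) = 126; no seniors → C(9,5) = 126.
Add back selections omitting two groups (i.e. drawn from a single group): C(4,5) + C(5,5) + C(5,5) = 2.
By inclusion–exclusion: 2002 − 504 + 2 = 1500.

1500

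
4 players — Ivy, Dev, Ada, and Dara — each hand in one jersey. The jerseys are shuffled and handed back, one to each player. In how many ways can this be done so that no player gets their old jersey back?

Let Aᵢ be the assignments in which player i gets their old jersey. We want the size of the complement of A₁∪…∪A_4.
By inclusion–exclusion this is Σ_{j=0}^{4} (−1)^j C(4,j)·(4−j)!.
Computing: 24 − 24 + 12 − 4 + 1 = 9.

9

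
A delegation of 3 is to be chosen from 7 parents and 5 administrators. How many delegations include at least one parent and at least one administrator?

175

Unrestricted: C(12,3) = 220 ways to pick any 3 of the 12.
Selections missing a whole group: no parents → C(5,3) = 10; no administrators → C(7,3) = 35.
Both groups omitted at once is impossible, so 220 − 45 = 175.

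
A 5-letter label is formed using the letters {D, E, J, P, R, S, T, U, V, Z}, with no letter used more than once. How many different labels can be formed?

30240

This is a permutation of 5 out of 10: P(10,5) = 10!/5!.
10 × 9 × 8 × 7 × 6 = 30240.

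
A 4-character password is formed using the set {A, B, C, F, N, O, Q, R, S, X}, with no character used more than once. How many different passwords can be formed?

5040

With no repetition, fill the 4 characters in order: 10 choices, then 9, down to 7.
10 × 9 × 8 × 7 = 5040.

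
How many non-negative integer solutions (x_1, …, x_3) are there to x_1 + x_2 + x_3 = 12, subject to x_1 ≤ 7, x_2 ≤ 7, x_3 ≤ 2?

Without the upper bounds there are C(14,2) = 91 ways to split 12 among 3 variables.
Subtract solutions that violate a single cap (substitute x_i' = x_i − (cap_i+1)): x_1 ≥ 8 gives C(6,2) = 15; x_2 ≥ 8 gives C(6,2) = 15; x_3 ≥ 3 gives C(11,2) = 55. Together 85.
Add back pairs where two caps are both exceeded: 0 + 3 + 3 = 6.
By inclusion–exclusion the count is 91 − 85 + 6 = 12.

12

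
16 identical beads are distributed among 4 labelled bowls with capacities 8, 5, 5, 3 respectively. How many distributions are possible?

By stars and bars, unrestricted non-negative solutions to x_1+…+x_4 = 16 number C(16+3,3) = 969.
Subtract solutions that violate a single cap (substitute x_i' = x_i − (cap_i+1)): x_1 ≥ 9 gives C(10,3) = 120; x_2 ≥ 6 gives C(13,3) = 286; x_3 ≥ 6 gives C(13,3) = 286; x_4 ≥ 4 gives C(15,3) = 455. Together 1147.
Add back pairs where two caps are both exceeded: 4 + 4 + 20 + 35 + 84 + 84 = 231.
Subtract triples: 0 + 0 + 0 + 1 = 1.
By inclusion–exclusion the count is 969 − 1147 + 231 − 1 = 52.

52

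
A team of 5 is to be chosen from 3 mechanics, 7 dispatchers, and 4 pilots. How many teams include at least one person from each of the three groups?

1288

Total 5-person selections from all 14: C(14,5) = 2002.
Subtract selections that omit an entire group: no mechanics → C(11,5) = 462; no dispatchers → C(7,5) = 21; no pilots → C(10,5) = 252.
Add back selections omitting two groups (i.e. drawn from a single group): C(3,5) + C(7,5) + C(4,5) = 21.
By inclusion–exclusion: 2002 − 735 + 21 = 1288.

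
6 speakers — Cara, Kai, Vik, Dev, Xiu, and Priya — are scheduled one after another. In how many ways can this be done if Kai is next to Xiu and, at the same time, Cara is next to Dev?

96

Treat {Kai,Xiu} as one block (2 orders) and {Cara,Dev} as another (2 orders).
That leaves 4 units to arrange: 2 × 2 × 4! = 4 × 24 = 96.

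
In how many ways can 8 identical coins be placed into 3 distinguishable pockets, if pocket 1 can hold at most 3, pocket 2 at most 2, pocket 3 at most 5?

6

Ignoring the caps, the number of non-negative solutions to x_1+…+x_3 = 8 is C(10,2) = 45.
Subtract solutions that violate a single cap (substitute x_i' = x_i − (cap_i+1)): x_1 ≥ 4 gives C(6,2) = 15; x_2 ≥ 3 gives C(7,2) = 21; x_3 ≥ 6 gives C(4,2) = 6. Together 42.
Add back pairs where two caps are both exceeded: 3 + 0 + 0 = 3.
By inclusion–exclusion the count is 45 − 42 + 3 = 6.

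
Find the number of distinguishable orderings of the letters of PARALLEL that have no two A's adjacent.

2520

There are 8!/(3!·2!) = 3360 arrangements of PARALLEL in total.
If the two A's are adjacent, glue them into one block, leaving 7 items to arrange: (7)!/(3!) = 840 ways.
Hence 3360 − 840 = 2520.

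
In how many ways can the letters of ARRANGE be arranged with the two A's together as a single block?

360

Treat the 2 copies of A as a single block. The multiset to arrange is then {AA, E, G, N, R, R}, 6 items in all.
That gives (6)!/(2!) = 360 arrangements.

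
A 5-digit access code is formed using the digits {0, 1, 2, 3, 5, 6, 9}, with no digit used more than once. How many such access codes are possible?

With no repetition, fill the 5 digits in order: 7 choices, then 6, down to 3.
That product is 7 × 6 × 5 × 4 × 3 = 2520.

2520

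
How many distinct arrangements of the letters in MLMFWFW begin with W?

Fix W in the first position and arrange the remaining 6 letters.
Those 6 letters have F appearing twice and M appearing twice, giving (6)!/(2!·2!) = 180.

180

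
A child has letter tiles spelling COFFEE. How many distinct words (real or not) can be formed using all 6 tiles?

180

Letter multiplicities in COFFEE: C×1, E×2, F×2, O×1.
So there are 6! / (2!·2!) = 180 distinguishable arrangements.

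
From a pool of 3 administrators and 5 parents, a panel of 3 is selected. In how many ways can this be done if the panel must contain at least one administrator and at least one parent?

45

Total 3-person selections from all 8: C(8,3) = 56.
Selections missing a whole group: no administrators → C(5,3) = 10; no parents → C(3,3) = 1.
Both groups omitted at once is impossible, so 56 − 11 = 45.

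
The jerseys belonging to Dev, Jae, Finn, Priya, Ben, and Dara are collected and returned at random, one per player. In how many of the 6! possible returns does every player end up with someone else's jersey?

265

This is the derangement count D_6: permutations of 6 items with no fixed point.
By inclusion–exclusion this is Σ_{j=0}^{6} (−1)^j C(6,j)·(6−j)!.
Computing: 720 − 720 + 360 − 120 + 30 − 6 + 1 = 265.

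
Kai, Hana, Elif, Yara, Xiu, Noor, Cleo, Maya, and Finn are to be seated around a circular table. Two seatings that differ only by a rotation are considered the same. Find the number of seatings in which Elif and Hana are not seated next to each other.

30240

All circular seatings of 9 people number (8)! = 40320.
Those with Elif next to Hana: fuse the pair into one unit and seat 8 units around a circle — 2·(7)! = 10080.
Subtracting, 40320 − 10080 = 30240.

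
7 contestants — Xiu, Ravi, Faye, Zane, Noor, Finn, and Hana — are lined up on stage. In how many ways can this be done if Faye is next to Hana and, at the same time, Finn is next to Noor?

480

Treat {Faye,Hana} as one block (2 orders) and {Finn,Noor} as another (2 orders).
That leaves 5 units to arrange: 2 × 2 × 5! = 4 × 120 = 480.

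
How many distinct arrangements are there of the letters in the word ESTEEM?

120

ESTEEM has 6 letters with E appearing 3 times.
The number of distinct arrangements is 6!/(3!) = 720/6 = 120.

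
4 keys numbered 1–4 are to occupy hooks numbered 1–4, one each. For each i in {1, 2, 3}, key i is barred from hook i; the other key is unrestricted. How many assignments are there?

Let Aᵢ (for i ∈ {1, 2, 3}) be the placements that put key i in its forbidden hook. Any j of these fix j positions, leaving (4−j)! ways to fill the rest, and there are C(3,j) ways to pick which j.
By inclusion–exclusion, the number of valid placements is Σ_{j=0}^{3} (−1)^j C(3,j)·(4−j)!.
Computing: 24 − 18 + 6 − 1 = 11.

11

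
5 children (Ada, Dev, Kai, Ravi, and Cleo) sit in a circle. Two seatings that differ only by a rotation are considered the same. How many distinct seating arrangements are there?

24

Seat Ada anywhere (absorbing the rotational symmetry), then permute the other 4: (4)! = 24.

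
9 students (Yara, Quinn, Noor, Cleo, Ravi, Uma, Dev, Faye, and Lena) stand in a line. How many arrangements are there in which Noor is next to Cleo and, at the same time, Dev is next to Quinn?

20160

Treat {Noor,Cleo} as one block (2 orders) and {Dev,Quinn} as another (2 orders).
That leaves 7 units to arrange: 2 × 2 × 7! = 4 × 5040 = 20160.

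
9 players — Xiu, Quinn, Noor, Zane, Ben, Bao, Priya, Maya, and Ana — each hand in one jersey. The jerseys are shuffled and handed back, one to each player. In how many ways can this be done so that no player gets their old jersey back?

This is the derangement count D_9: permutations of 9 items with no fixed point.
By inclusion–exclusion this is Σ_{j=0}^{9} (−1)^j C(9,j)·(9−j)!.
Computing: 362880 − 362880 + 181440 − 60480 + 15120 − 3024 + 504 − 72 + 9 − 1 = 133496.

133496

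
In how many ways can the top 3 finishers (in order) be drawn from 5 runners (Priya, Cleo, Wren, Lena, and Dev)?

60

This is an ordered selection of 3 from 5: P(5,3).
That gives 5 × 4 × 3 = 60.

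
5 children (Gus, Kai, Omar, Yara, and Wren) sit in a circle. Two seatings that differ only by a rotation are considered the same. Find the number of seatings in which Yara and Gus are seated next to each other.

Glue Yara and Gus into a block (2 internal orders). Seating 4 units around a circle gives (3)! arrangements.
So 2 × (3)! = 2 × 6 = 12.

12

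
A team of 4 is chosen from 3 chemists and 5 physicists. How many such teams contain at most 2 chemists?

Split by how many chemists are chosen (0 through 2).
Sum: C(3,0)·C(5,4) + C(3,1)·C(5,3) + C(3,2)·C(5,2) = 5 + 30 + 30 = 65.

65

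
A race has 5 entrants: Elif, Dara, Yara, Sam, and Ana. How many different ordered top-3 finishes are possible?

60

This is an ordered selection of 3 from 5: P(5,3).
That gives 5 × 4 × 3 = 60.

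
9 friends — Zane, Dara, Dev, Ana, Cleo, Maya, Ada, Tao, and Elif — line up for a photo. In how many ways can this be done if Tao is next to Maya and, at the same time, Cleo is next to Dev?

Treat {Tao,Maya} as one block (2 orders) and {Cleo,Dev} as another (2 orders).
That leaves 7 units to arrange: 2 × 2 × 7! = 4 × 5040 = 20160.

20160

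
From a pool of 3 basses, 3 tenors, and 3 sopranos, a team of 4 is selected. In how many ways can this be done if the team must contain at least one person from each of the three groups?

Total 4-person selections from all 9: C(9,4) = 126.
Selections missing a whole group: no basses → C(6,4) = 15; no tenors → C(6,4) = 15; no sopranos → C(6,4) = 15.
Add back selections omitting two groups (i.e. drawn from a single group): C(3,4) + C(3,4) + C(3,4) = 0.
By inclusion–exclusion: 126 − 45 + 0 = 81.

81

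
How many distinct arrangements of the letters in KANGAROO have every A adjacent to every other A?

2520

Treat the 2 copies of A as a single block. The multiset to arrange is then {AA, G, K, N, O, O, R}, 7 items in all.
That gives (7)!/(2!) = 2520 arrangements.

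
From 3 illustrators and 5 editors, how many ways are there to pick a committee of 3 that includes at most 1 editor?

Split by how many editors are chosen (0 through 1).
Sum: C(5,0)·C(3,3) + C(5,1)·C(3,2) = 1 + 15 = 16.

16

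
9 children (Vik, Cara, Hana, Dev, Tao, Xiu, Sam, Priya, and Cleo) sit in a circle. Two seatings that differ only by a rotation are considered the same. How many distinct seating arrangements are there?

Fix one person's seat to break rotational symmetry; the remaining 8 people can be arranged in (8)! = 40320 ways.

40320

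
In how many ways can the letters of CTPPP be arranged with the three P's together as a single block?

6

Treat the 3 copies of P as a single block. The multiset to arrange is then {PPP, C, T}, 3 items in all.
All 3 items are distinct, so there are (3)! = 6 arrangements.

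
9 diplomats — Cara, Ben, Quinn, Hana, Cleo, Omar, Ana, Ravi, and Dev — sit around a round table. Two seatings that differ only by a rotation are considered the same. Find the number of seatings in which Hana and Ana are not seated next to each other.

30240

All circular seatings of 9 people number (8)! = 40320.
Seatings with Hana beside Ana: treat them as a block with 2 internal orders, giving 2 × (7)! = 10080.
Subtracting, 40320 − 10080 = 30240.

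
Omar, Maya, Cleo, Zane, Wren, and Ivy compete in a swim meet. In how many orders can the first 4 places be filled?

360

This is an ordered selection of 4 from 6: P(6,4).
That gives 6 × 5 × 4 × 3 = 360.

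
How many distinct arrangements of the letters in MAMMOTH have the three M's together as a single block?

Treat the 3 copies of M as a single block. The multiset to arrange is then {MMM, A, H, O, T}, 5 items in all.
All 5 items are distinct, so there are (5)! = 120 arrangements.

120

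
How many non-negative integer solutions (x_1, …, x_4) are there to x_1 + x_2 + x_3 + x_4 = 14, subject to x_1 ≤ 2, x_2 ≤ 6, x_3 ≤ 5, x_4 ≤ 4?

Ignoring the caps, the number of non-negative solutions to x_1+…+x_4 = 14 is C(17,3) = 680.
Subtract solutions that violate a single cap (substitute x_i' = x_i − (cap_i+1)): x_1 ≥ 3 gives C(14,3) = 364; x_2 ≥ 7 gives C(10,3) = 120; x_3 ≥ 6 gives C(11,3) = 165; x_4 ≥ 5 gives C(12,3) = 220. Together 869.
Add back pairs where two caps are both exceeded: 35 + 56 + 84 + 4 + 10 + 20 = 209.
Subtract triples: 0 + 0 + 1 + 0 = 1.
By inclusion–exclusion the count is 680 − 869 + 209 − 1 = 19.

19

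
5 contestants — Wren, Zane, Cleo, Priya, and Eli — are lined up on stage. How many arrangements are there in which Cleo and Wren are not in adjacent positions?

Of the 5! = 120 arrangements, those with Cleo and Wren adjacent number 2 × 4! = 48 (treat the pair as a block with 2 internal orders).
So 120 − 48 = 72 arrangements keep them apart.

72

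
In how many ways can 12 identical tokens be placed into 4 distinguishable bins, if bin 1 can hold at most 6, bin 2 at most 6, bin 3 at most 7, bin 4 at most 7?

273

By stars and bars, unrestricted non-negative solutions to x_1+…+x_4 = 12 number C(12+3,3) = 455.
Subtract solutions that violate a single cap (substitute x_i' = x_i − (cap_i+1)): x_1 ≥ 7 gives C(8,3) = 56; x_2 ≥ 7 gives C(8,3) = 56; x_3 ≥ 8 gives C(7,3) = 35; x_4 ≥ 8 gives C(7,3) = 35. Together 182.
No two caps can be exceeded simultaneously, so the pair terms are all 0.
By inclusion–exclusion the count is 455 − 182 + 0 = 273.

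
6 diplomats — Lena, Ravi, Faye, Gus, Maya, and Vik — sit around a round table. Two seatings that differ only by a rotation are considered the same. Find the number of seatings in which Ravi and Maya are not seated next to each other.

72

Without the restriction there are (5)! = 120 seatings.
Seatings with Ravi beside Maya: treat them as a block with 2 internal orders, giving 2 × (4)! = 48.
Subtracting, 120 − 48 = 72.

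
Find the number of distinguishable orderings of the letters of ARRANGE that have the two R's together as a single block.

Treat the 2 copies of R as a single block. The multiset to arrange is then {RR, A, A, E, G, N}, 6 items in all.
That gives (6)!/(2!) = 360 arrangements.

360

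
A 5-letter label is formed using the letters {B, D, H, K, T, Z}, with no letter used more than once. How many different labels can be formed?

This is a permutation of 5 out of 6: P(6,5) = 6!/1!.
That product is 6 × 5 × 4 × 3 × 2 = 720.

720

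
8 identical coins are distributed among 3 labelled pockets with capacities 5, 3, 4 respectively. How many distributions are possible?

Ignoring the caps, the number of non-negative solutions to x_1+…+x_3 = 8 is C(10,2) = 45.
Subtract solutions that violate a single cap (substitute x_i' = x_i − (cap_i+1)): x_1 ≥ 6 gives C(4,2) = 6; x_2 ≥ 4 gives C(6,2) = 15; x_3 ≥ 5 gives C(5,2) = 10. Together 31.
No two caps can be exceeded simultaneously, so the pair terms are all 0.
By inclusion–exclusion the count is 45 − 31 + 0 = 14.

14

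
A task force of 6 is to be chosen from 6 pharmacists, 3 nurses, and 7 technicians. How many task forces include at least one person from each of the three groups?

6006

Total 6-person selections from all 16: C(16,6) = 8008.
Selections missing a whole group: no pharmacists → C(10,6) = 210; no nurses → C(13,6) = 1716; no technicians → C(9,6) = 84.
Add back selections omitting two groups (i.e. drawn from a single group): C(6,6) + C(3,6) + C(7,6) = 8.
By inclusion–exclusion: 8008 − 2010 + 8 = 6006.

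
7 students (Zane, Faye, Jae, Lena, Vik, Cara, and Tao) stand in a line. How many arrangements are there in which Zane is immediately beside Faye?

Place the 5 others and the Zane-Faye pair as 6 objects in a line; the pair has 2 internal arrangements.
That gives 2 × 6! = 2 × 720 = 1440.

1440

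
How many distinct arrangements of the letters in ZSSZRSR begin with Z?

60

With the first slot taken by Z, it remains to arrange the other 6 letters (SSZRSR).
Those 6 letters have R appearing twice and S appearing 3 times, giving (6)!/(3!·2!) = 60.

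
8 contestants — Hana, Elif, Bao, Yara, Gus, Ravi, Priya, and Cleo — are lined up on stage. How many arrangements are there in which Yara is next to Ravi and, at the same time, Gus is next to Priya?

2880

Treat {Yara,Ravi} as one block (2 orders) and {Gus,Priya} as another (2 orders).
That leaves 6 units to arrange: 2 × 2 × 6! = 4 × 720 = 2880.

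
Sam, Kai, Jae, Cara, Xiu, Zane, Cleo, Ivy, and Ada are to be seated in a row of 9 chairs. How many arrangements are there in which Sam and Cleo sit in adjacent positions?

Treat {Sam, Cleo} as a single unit. There are 8 units to order, and the pair itself can be ordered 2 ways.
So the count is 2·(8)! = 80640.

80640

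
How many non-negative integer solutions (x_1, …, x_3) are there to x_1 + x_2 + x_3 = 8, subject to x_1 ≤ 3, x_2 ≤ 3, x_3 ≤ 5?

10

Without the upper bounds there are C(10,2) = 45 ways to split 8 among 3 variables.
Subtract solutions that violate a single cap (substitute x_i' = x_i − (cap_i+1)): x_1 ≥ 4 gives C(6,2) = 15; x_2 ≥ 4 gives C(6,2) = 15; x_3 ≥ 6 gives C(4,2) = 6. Together 36.
Add back pairs where two caps are both exceeded: 1 + 0 + 0 = 1.
By inclusion–exclusion the count is 45 − 36 + 1 = 10.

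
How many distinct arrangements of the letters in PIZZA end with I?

12

Fix I in the last position and arrange the remaining 4 letters.
Those 4 letters have Z appearing twice, giving (4)!/(2!) = 12.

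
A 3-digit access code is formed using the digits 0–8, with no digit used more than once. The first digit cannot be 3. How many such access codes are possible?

448

The first digit has 9−1 = 8 choices (anything except 3).
The remaining 2 digits are filled from the other 8 symbols without repetition: 8 × 7 = 56.
Total: 8 × 56 = 448.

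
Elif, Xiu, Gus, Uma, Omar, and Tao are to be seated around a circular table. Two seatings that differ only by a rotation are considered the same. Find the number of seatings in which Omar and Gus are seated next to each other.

48

Treat {Omar, Gus} as one unit (2 internal orders) and seat the resulting 5 units around the table: (4)! circular arrangements.
So 2 × (4)! = 2 × 24 = 48.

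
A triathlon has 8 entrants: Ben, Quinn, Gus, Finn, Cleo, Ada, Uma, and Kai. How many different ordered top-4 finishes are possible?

This is an ordered selection of 4 from 8: P(8,4).
That gives 8 × 7 × 6 × 5 = 1680.

1680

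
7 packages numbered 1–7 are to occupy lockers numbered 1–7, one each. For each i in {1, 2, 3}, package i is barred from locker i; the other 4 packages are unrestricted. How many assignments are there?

3216

Let Aᵢ (for i ∈ {1, 2, 3}) be the placements that put package i in its forbidden locker. Any j of these fix j positions, leaving (7−j)! ways to fill the rest, and there are C(3,j) ways to pick which j.
By inclusion–exclusion, the number of valid placements is Σ_{j=0}^{3} (−1)^j C(3,j)·(7−j)!.
Computing: 5040 − 2160 + 360 − 24 = 3216.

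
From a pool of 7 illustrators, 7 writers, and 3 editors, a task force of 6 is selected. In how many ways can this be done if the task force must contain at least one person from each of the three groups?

Unrestricted: C(17,6) = 12376 ways to pick any 6 of the 17.
Subtract selections that omit an entire group: no illustrators → C(10,6) = 210; no writers → C(10,6) = 210; no editors → C(14,6) = 3003.
Add back selections omitting two groups (i.e. drawn from a single group): C(7,6) + C(7,6) + C(3,6) = 14.
By inclusion–exclusion: 12376 − 3423 + 14 = 8967.

8967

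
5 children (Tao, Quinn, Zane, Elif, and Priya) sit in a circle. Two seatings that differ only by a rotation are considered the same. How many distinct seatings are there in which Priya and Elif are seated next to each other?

12

Glue Priya and Elif into a block (2 internal orders). Seating 4 units around a circle gives (3)! arrangements.
So 2 × (3)! = 2 × 6 = 12.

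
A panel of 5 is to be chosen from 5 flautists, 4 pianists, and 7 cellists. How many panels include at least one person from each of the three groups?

3010

Total 5-person selections from all 16: C(16,5) = 4368.
Subtract selections that omit an entire group: no flautists → C(11,5) = 462; no pianists → C(12,5) = 792; no cellists → C(9,5) = 126.
Add back selections omitting two groups (i.e. drawn from a single group): C(5,5) + C(4,5) + C(7,5) = 22.
By inclusion–exclusion: 4368 − 1380 + 22 = 3010.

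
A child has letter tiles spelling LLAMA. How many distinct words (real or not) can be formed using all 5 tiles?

Letter multiplicities in LLAMA: A×2, L×2, M×1.
So there are 5! / (2!·2!) = 30 distinguishable arrangements.

30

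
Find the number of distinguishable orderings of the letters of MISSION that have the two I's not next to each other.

Total arrangements of MISSION: 7!/(2!·2!) = 1260.
Arrangements with the I's together: treat II as one letter, giving (6)!/(2!) = 360.
Hence 1260 − 360 = 900.

900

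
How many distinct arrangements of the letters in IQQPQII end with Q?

With the last slot taken by Q, it remains to arrange the other 6 letters (IQPQII).
Those 6 letters have I appearing 3 times and Q appearing twice, giving (6)!/(3!·2!) = 60.

60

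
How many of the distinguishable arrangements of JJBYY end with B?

6

With the last slot taken by B, it remains to arrange the other 4 letters (JJYY).
Those 4 letters have J appearing twice and Y appearing twice, giving (4)!/(2!·2!) = 6.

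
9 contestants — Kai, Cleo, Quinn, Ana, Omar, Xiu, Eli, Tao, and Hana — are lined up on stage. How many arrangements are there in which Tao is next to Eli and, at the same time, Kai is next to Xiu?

20160

Treat {Tao,Eli} as one block (2 orders) and {Kai,Xiu} as another (2 orders).
That leaves 7 units to arrange: 2 × 2 × 7! = 4 × 5040 = 20160.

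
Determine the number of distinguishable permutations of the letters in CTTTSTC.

CTTTSTC has 7 letters with C appearing twice and T appearing 4 times.
Dividing 7! = 5040 by 4!·2! = 48 for the repeated letters gives 105.

105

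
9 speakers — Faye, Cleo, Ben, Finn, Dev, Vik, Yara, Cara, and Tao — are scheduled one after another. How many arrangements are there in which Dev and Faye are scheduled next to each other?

Glue Dev and Faye into one block (2 internal orders), leaving 8 units to arrange in a row.
That gives 2 × 8! = 2 × 40320 = 80640.

80640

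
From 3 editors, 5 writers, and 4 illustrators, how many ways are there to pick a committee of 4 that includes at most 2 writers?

Split by how many writers are chosen (0 through 2).
Sum: C(5,0)·C(7,4) + C(5,1)·C(7,3) + C(5,2)·C(7,2) = 35 + 175 + 210 = 420.

420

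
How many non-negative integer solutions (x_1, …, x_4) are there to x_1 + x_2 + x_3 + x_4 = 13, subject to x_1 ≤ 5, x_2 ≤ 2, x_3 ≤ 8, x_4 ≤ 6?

95

Ignoring the caps, the number of non-negative solutions to x_1+…+x_4 = 13 is C(16,3) = 560.
Subtract solutions that violate a single cap (substitute x_i' = x_i − (cap_i+1)): x_1 ≥ 6 gives C(10,3) = 120; x_2 ≥ 3 gives C(13,3) = 286; x_3 ≥ 9 gives C(7,3) = 35; x_4 ≥ 7 gives C(9,3) = 84. Together 525.
Add back pairs where two caps are both exceeded: 35 + 0 + 1 + 4 + 20 + 0 = 60.
By inclusion–exclusion the count is 560 − 525 + 60 = 95.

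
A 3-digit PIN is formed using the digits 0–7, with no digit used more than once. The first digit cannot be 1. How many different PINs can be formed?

The first digit has 8−1 = 7 choices (anything except 1).
The remaining 2 digits are filled from the other 7 symbols without repetition: 7 × 6 = 42.
Total: 7 × 42 = 294.

294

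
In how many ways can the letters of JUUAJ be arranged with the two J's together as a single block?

12

Treat the 2 copies of J as a single block. The multiset to arrange is then {JJ, A, U, U}, 4 items in all.
That gives (4)!/(2!) = 12 arrangements.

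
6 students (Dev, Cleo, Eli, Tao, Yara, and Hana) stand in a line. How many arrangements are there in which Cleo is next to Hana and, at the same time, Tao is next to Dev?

96

Treat {Cleo,Hana} as one block (2 orders) and {Tao,Dev} as another (2 orders).
That leaves 4 units to arrange: 2 × 2 × 4! = 4 × 24 = 96.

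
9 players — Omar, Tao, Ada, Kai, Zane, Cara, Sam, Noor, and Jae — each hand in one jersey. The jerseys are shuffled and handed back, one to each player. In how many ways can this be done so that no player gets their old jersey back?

Count assignments avoiding every fixed point. For any j of the 9 players fixed to their old jersey, the other 9−j can be arranged in (9−j)! ways.
By inclusion–exclusion this is Σ_{j=0}^{9} (−1)^j C(9,j)·(9−j)!.
Computing: 362880 − 362880 + 181440 − 60480 + 15120 − 3024 + 504 − 72 + 9 − 1 = 133496.

133496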